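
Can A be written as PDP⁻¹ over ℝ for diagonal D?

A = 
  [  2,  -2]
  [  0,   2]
No

tr(A) = 4, det(A) = 4
Characteristic polynomial: λ² - tr(A)λ + det(A) = λ² - 4λ + 4
λ² - 4λ + 4 = (λ - 2)²
Eigenvalues: 2, 2
λ=2: alg. mult. = 2, geom. mult. = 2 - rank(A - (2)I) = 2 - 1 = 1
Sum of geometric multiplicities = 1 < n = 2, so there aren't enough independent eigenvectors.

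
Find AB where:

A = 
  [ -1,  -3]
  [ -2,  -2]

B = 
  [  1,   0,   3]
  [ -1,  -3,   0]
A is 2×2 and B is 2×3, so AB is 2×3. Each entry is (row of A)·(column of B):
AB[1,1] = (-1)(1) + (-3)(-1) = 2
AB[1,2] = (-1)(0) + (-3)(-3) = 9
AB[1,3] = (-1)(3) + (-3)(0) = -3
AB[2,1] = (-2)(1) + (-2)(-1) = 0
AB[2,2] = (-2)(0) + (-2)(-3) = 6
AB[2,3] = (-2)(3) + (-2)(0) = -6

AB = 
  [  2,   9,  -3]
  [  0,   6,  -6]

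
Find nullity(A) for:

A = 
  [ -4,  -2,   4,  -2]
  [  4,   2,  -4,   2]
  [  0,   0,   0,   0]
nullity(A) = 3

Row reduce:
R2 → R2 + (1)·R1
REF = 
  [ -4,  -2,   4,  -2]
  [  0,   0,   0,   0]
  [  0,   0,   0,   0]
Pivot columns: 1 → 1 pivot.
rank(A) = 1, so nullity(A) = 4 - 1 = 3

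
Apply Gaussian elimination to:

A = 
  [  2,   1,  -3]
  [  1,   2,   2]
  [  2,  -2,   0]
Row operations:
R2 → R2 - (1/2)·R1
R3 → R3 - (1)·R1
R3 → R3 + (2)·R2

Resulting echelon form:
REF = 
  [  2,   1,  -3]
  [  0, 3/2, 7/2]
  [  0,   0,  10]

Rank = 3 (number of non-zero pivot rows).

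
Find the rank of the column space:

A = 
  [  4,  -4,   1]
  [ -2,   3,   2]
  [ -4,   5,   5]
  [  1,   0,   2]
Row reduce:
R2 → R2 + (1/2)·R1
R3 → R3 + (1)·R1
R4 → R4 - (1/4)·R1
R3 → R3 - (1)·R2
R4 → R4 - (1)·R2
R4 → R4 + (3/14)·R3
REF = 
  [  4,  -4,   1]
  [  0,   1, 5/2]
  [  0,   0, 7/2]
  [  0,   0,   0]
Pivot columns: 1, 2, 3 → 3 pivots.
dim(Col(A)) = number of pivot columns = 3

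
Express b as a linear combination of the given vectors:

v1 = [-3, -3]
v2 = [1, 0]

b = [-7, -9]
c1 = 3, c2 = 2

b = 3·v1 + 2·v2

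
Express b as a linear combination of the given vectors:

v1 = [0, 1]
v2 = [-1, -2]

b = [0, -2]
c1 = -2, c2 = 0

b = -2·v1 + 0·v2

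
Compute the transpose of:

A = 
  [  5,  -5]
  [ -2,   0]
Aᵀ = 
  [  5,  -2]
  [ -5,   0]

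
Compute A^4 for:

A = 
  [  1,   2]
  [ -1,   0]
A^4 = 
  [ -1,  -6]
  [  3,   2]

A² = A·A:
A²[1,1] = (1)(1) + (2)(-1) = -1
A²[1,2] = (1)(2) + (2)(0) = 2
A²[2,1] = (-1)(1) + (0)(-1) = -1
A²[2,2] = (-1)(2) + (0)(0) = -2
A² = 
  [ -1,   2]
  [ -1,  -2]

A^3 = A^2·A:
A^3[1,1] = (-1)(1) + (2)(-1) = -3
A^3[1,2] = (-1)(2) + (2)(0) = -2
A^3[2,1] = (-1)(1) + (-2)(-1) = 1
A^3[2,2] = (-1)(2) + (-2)(0) = -2
A^3 = 
  [ -3,  -2]
  [  1,  -2]

A^4 = A^3·A:
A^4[1,1] = (-3)(1) + (-2)(-1) = -1
A^4[1,2] = (-3)(2) + (-2)(0) = -6
A^4[2,1] = (1)(1) + (-2)(-1) = 3
A^4[2,2] = (1)(2) + (-2)(0) = 2
A^4 = 
  [ -1,  -6]
  [  3,   2]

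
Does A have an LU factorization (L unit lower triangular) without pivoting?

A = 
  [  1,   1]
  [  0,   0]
Yes.
A[1,1] = 1 ≠ 0, so Gaussian elimination proceeds without a row swap: multiplier ℓ₂₁ = (0)/(1) = 0, and U[2,2] = 0 - (0)(1) = 0.
L = 
  [  1,   0]
  [  0,   1]
U = 
  [  1,   1]
  [  0,   0]
Check row 2 of LU: [(0)(1), (0)(1) + 0] = [0, 0] = row 2 of A ✓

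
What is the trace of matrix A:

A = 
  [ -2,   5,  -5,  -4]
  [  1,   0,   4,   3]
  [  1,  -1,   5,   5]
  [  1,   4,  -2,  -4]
-1

tr(A) = -2 + 0 + 5 + -4 = -1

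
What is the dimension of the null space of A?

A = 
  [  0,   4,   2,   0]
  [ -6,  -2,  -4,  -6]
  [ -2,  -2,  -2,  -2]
nullity(A) = 2

Row reduce:
Swap R1 ↔ R2
R3 → R3 - (1/3)·R1
R3 → R3 + (1/3)·R2
REF = 
  [ -6,  -2,  -4,  -6]
  [  0,   4,   2,   0]
  [  0,   0,   0,   0]
Pivot columns: 1, 2 → 2 pivots.
rank(A) = 2, so nullity(A) = 4 - 2 = 2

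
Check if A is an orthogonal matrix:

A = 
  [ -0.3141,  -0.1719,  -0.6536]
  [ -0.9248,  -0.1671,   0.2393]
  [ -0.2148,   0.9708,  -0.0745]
No

AᵀA = 
  [  1.0001,   0,   0]
  [  0,   0.9999,   0]
  [  0,   0,   0.4900]
≠ I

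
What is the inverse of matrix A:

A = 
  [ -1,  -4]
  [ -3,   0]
det(A) = (-1)(0) - (-4)(-3) = -12
For a 2×2 matrix, A⁻¹ = (1/det(A)) · [[d, -b], [-c, a]]
    = (-1/12) · [[0, 4], [3, -1]]

A⁻¹ = 
  [   0, -1/3]
  [-1/4, 1/12]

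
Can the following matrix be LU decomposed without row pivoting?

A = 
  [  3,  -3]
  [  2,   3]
Yes.
A[1,1] = 3 ≠ 0, so Gaussian elimination proceeds without a row swap: multiplier ℓ₂₁ = (2)/(3) = 2/3, and U[2,2] = 3 - (2/3)(-3) = 5.
L = 
  [  1,   0]
  [2/3,   1]
U = 
  [  3,  -3]
  [  0,   5]
Check row 2 of LU: [(2/3)(3), (2/3)(-3) + 5] = [2, 3] = row 2 of A ✓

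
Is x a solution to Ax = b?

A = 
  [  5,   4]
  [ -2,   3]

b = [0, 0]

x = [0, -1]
No

Ax = [-4, -3] ≠ b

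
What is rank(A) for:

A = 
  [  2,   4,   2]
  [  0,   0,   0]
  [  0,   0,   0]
rank(A) = 1

Row reduce:
(no row operations needed)
REF = 
  [  2,   4,   2]
  [  0,   0,   0]
  [  0,   0,   0]
Pivot columns: 1 → 1 pivot.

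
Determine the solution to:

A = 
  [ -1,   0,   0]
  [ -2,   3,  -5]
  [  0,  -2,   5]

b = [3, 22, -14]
x = [-3, 2, -2]

Row reduce the augmented matrix [A|b]:
R2 → R2 - (2)·R1
R3 → R3 + (2/3)·R2
REF = 
  [   -1,     0,     0,     3]
  [    0,     3,    -5,    16]
  [    0,     0,   5/3, -10/3]

Back-substitution:
x₃ = (-10/3) / (5/3) = -2
x₂ = (16 - (-5)(-2)) / 3 = 2
x₁ = (3 - (0)(2) - (0)(-2)) / (-1) = -3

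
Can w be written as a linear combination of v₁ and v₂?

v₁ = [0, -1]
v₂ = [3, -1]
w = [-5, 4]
Yes

Form the augmented matrix and row-reduce:
[v₁|v₂|w] = 
  [  0,   3,  -5]
  [ -1,  -1,   4]
Swap R1 ↔ R2
REF = 
  [ -1,  -1,   4]
  [  0,   3,  -5]

No row of the form [0 0 | nonzero], so the system is consistent. Back-substitution gives c₁ = -7/3, c₂ = -5/3: w = (-7/3)·v₁ + (-5/3)·v₂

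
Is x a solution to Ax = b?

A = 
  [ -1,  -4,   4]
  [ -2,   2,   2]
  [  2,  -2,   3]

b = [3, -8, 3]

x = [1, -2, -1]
Yes

Ax = [3, -8, 3] = b ✓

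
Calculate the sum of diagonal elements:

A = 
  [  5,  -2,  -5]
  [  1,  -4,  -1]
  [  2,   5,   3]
4

tr(A) = 5 + -4 + 3 = 4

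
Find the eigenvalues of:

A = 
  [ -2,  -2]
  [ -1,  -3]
λ = -1, -4

tr(A) = -5, det(A) = 4
Characteristic polynomial: λ² - tr(A)λ + det(A) = λ² + 5λ + 4
λ² + 5λ + 4 = (λ + 4)(λ + 1)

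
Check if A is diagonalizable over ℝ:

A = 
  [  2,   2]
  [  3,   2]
Yes

tr(A) = 4, det(A) = -2
Characteristic polynomial: λ² - tr(A)λ + det(A) = λ² - 4λ - 2
λ² - 4λ - 2 = 0  ⇒  λ = (4 ± √((-4)² - 4·(-2)))/2 = (4 ± √(24))/2
  = 2 + √6,  2 - √6
Eigenvalues: 2 + √6, 2 - √6  (≈ 4.449, -0.4495)
The two irrational eigenvalues are distinct (simple), so each has alg. mult. = geom. mult. = 1.
Sum of geometric multiplicities equals n, so A has n independent eigenvectors.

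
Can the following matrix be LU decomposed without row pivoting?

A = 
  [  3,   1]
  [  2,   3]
Yes.
A[1,1] = 3 ≠ 0, so Gaussian elimination proceeds without a row swap: multiplier ℓ₂₁ = (2)/(3) = 2/3, and U[2,2] = 3 - (2/3)(1) = 7/3.
L = 
  [  1,   0]
  [2/3,   1]
U = 
  [  3,   1]
  [  0, 7/3]
Check row 2 of LU: [(2/3)(3), (2/3)(1) + (7/3)] = [2, 3] = row 2 of A ✓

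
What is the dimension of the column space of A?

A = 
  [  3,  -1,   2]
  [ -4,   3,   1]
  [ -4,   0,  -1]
dim(Col(A)) = 3

Row reduce:
R2 → R2 + (4/3)·R1
R3 → R3 + (4/3)·R1
R3 → R3 + (4/5)·R2
REF = 
  [   3,   -1,    2]
  [   0,  5/3, 11/3]
  [   0,    0, 23/5]
Pivot columns: 1, 2, 3 → 3 pivots.
dim(Col(A)) = number of pivot columns = 3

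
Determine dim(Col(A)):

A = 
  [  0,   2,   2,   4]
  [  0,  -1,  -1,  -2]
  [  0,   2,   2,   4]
dim(Col(A)) = 1

Row reduce:
R2 → R2 + (1/2)·R1
R3 → R3 - (1)·R1
REF = 
  [  0,   2,   2,   4]
  [  0,   0,   0,   0]
  [  0,   0,   0,   0]
Pivot columns: 2 → 1 pivot.
dim(Col(A)) = number of pivot columns = 1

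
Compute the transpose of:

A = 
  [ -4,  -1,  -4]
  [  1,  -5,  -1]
Aᵀ = 
  [ -4,   1]
  [ -1,  -5]
  [ -4,  -1]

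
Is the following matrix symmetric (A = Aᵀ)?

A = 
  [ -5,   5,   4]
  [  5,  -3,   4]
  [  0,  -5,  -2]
No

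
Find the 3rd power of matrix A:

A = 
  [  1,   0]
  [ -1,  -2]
A^3 = 
  [  1,   0]
  [ -3,  -8]

A² = A·A:
A²[1,1] = (1)(1) + (0)(-1) = 1
A²[1,2] = (1)(0) + (0)(-2) = 0
A²[2,1] = (-1)(1) + (-2)(-1) = 1
A²[2,2] = (-1)(0) + (-2)(-2) = 4
A² = 
  [  1,   0]
  [  1,   4]

A^3 = A^2·A:
A^3[1,1] = (1)(1) + (0)(-1) = 1
A^3[1,2] = (1)(0) + (0)(-2) = 0
A^3[2,1] = (1)(1) + (4)(-1) = -3
A^3[2,2] = (1)(0) + (4)(-2) = -8
A^3 = 
  [  1,   0]
  [ -3,  -8]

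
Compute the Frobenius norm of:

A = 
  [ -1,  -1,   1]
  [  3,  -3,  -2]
||A||_F = 5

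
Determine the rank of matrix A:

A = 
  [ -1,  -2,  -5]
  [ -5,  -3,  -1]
rank(A) = 2

Row reduce:
R2 → R2 - (5)·R1
REF = 
  [ -1,  -2,  -5]
  [  0,   7,  24]
Pivot columns: 1, 2 → 2 pivots.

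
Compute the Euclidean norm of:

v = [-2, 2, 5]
5.745

||v||₂ = √((-2)² + (2)² + (5)²) = √33 = 5.745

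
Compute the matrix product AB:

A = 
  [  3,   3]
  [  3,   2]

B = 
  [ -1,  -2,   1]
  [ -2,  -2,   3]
AB = 
  [ -9, -12,  12]
  [ -7, -10,   9]

A is 2×2 and B is 2×3, so AB is 2×3. Each entry is (row of A)·(column of B):
AB[1,1] = (3)(-1) + (3)(-2) = -9
AB[1,2] = (3)(-2) + (3)(-2) = -12
AB[1,3] = (3)(1) + (3)(3) = 12
AB[2,1] = (3)(-1) + (2)(-2) = -7
AB[2,2] = (3)(-2) + (2)(-2) = -10
AB[2,3] = (3)(1) + (2)(3) = 9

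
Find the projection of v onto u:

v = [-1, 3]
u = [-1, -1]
v·u = (-1)(-1) + (3)(-1) = -2
u·u = (-1)² + (-1)² = 2
proj_u(v) = (v·u / u·u) × u = (-2/2) × u = (-1) × u

proj_u(v) = [1, 1]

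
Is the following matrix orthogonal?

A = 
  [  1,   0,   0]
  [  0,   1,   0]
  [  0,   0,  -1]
Yes

AᵀA = 
  [  1,   0,   0]
  [  0,   1,   0]
  [  0,   0,   1]
= I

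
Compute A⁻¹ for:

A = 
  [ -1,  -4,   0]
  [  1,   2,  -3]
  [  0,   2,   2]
det(A) = (-1)·((2)(2) - (-3)(2)) - (-4)·((1)(2) - (-3)(0)) + (0)·((1)(2) - (2)(0))
  = (-1)(10) - (-4)(2) + (0)(2)
  = -2
det(A) = -2 ≠ 0, so A is invertible.

Cofactors Cᵢⱼ = (-1)ⁱ⁺ʲ·Mᵢⱼ:
C = 
  [ 10,  -2,   2]
  [  8,  -2,   2]
  [ 12,  -3,   2]

adj(A) = Cᵀ:
adj(A) = 
  [ 10,   8,  12]
  [ -2,  -2,  -3]
  [  2,   2,   2]

A⁻¹ = (-1/2) · adj(A):
A⁻¹ = 
  [ -5,  -4,  -6]
  [  1,   1, 3/2]
  [ -1,  -1,  -1]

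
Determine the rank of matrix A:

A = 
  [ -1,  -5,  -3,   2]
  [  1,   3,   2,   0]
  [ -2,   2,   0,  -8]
Row reduce:
R2 → R2 + (1)·R1
R3 → R3 - (2)·R1
R3 → R3 + (6)·R2
REF = 
  [ -1,  -5,  -3,   2]
  [  0,  -2,  -1,   2]
  [  0,   0,   0,   0]
Pivot columns: 1, 2 → 2 pivots.

rank(A) = 2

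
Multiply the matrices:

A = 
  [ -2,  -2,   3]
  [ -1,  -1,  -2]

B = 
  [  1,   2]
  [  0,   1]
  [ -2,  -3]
A is 2×3 and B is 3×2, so AB is 2×2. Each entry is (row of A)·(column of B):
AB[1,1] = (-2)(1) + (-2)(0) + (3)(-2) = -8
AB[1,2] = (-2)(2) + (-2)(1) + (3)(-3) = -15
AB[2,1] = (-1)(1) + (-1)(0) + (-2)(-2) = 3
AB[2,2] = (-1)(2) + (-1)(1) + (-2)(-3) = 3

AB = 
  [ -8, -15]
  [  3,   3]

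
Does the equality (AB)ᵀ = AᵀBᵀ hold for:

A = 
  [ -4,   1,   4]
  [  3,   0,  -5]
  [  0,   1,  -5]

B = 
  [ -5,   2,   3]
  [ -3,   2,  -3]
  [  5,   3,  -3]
No

(AB)ᵀ = 
  [ 37, -40, -28]
  [  6,  -9, -13]
  [-27,  24,  12]

AᵀBᵀ = 
  [ 26,  18, -11]
  [ -2,  -6,   2]
  [-45,  -7,  20]

The two matrices differ, so (AB)ᵀ ≠ AᵀBᵀ in general. The correct identity is (AB)ᵀ = BᵀAᵀ.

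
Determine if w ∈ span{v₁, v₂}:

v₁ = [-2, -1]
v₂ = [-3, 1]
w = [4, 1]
Yes

Form the augmented matrix and row-reduce:
[v₁|v₂|w] = 
  [ -2,  -3,   4]
  [ -1,   1,   1]
R2 → R2 - (1/2)·R1
REF = 
  [ -2,  -3,   4]
  [  0, 5/2,  -1]

No row of the form [0 0 | nonzero], so the system is consistent. Back-substitution gives c₁ = -7/5, c₂ = -2/5: w = (-7/5)·v₁ + (-2/5)·v₂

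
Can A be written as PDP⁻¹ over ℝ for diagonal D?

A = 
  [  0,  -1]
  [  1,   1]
No

tr(A) = 1, det(A) = 1
Characteristic polynomial: λ² - tr(A)λ + det(A) = λ² - λ + 1
λ² - λ + 1 = 0  ⇒  λ = (1 ± √((-1)² - 4·(1)))/2 = (1 ± √(-3))/2
  = (1 + i√3)/2,  (1 - i√3)/2
Eigenvalues: (1 + i√3)/2, (1 - i√3)/2  (≈ 0.5 + 0.866i, 0.5 - 0.866i)
Has complex eigenvalues (not diagonalizable over ℝ).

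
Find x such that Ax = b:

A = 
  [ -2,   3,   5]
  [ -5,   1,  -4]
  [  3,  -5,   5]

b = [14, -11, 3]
Row reduce the augmented matrix [A|b]:
R2 → R2 - (5/2)·R1
R3 → R3 + (3/2)·R1
R3 → R3 - (1/13)·R2
REF = 
  [    -2,      3,      5,     14]
  [     0,  -13/2,  -33/2,    -46]
  [     0,      0, 179/13, 358/13]

Back-substitution:
x₃ = (358/13) / (179/13) = 2
x₂ = (-46 - (-33/2)(2)) / (-13/2) = 2
x₁ = (14 - (3)(2) - (5)(2)) / (-2) = 1

x = [1, 2, 2]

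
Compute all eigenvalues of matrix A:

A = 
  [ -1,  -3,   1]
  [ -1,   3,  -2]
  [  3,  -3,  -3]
λ = -4, (3 + 3√5)/2, (3 - 3√5)/2  (≈ -4, 4.854, -1.854)

Characteristic polynomial: det(λI - A) = λ³ + λ² - 21λ - 36
Testing integer divisors of the constant term: p(-4) = 0, so (λ + 4) is a factor:
p(λ) = (λ + 4)(λ² - 3λ - 9)
λ² - 3λ - 9 = 0  ⇒  λ = (3 ± √((-3)² - 4·(-9)))/2 = (3 ± √(45))/2
  = (3 + 3√5)/2,  (3 - 3√5)/2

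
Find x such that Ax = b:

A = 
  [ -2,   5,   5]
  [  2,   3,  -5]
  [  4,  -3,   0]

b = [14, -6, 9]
Row reduce the augmented matrix [A|b]:
R2 → R2 + (1)·R1
R3 → R3 + (2)·R1
R3 → R3 - (7/8)·R2
REF = 
  [ -2,   5,   5,  14]
  [  0,   8,   0,   8]
  [  0,   0,  10,  30]

Back-substitution:
x₃ = 30 / 10 = 3
x₂ = (8 - (0)(3)) / 8 = 1
x₁ = (14 - (5)(1) - (5)(3)) / (-2) = 3

x = [3, 1, 3]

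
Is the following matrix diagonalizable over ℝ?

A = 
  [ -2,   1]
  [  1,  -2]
Yes

tr(A) = -4, det(A) = 3
Characteristic polynomial: λ² - tr(A)λ + det(A) = λ² + 4λ + 3
λ² + 4λ + 3 = (λ + 3)(λ + 1)
Eigenvalues: -1, -3
λ=-3: alg. mult. = 1, geom. mult. = 2 - rank(A - (-3)I) = 2 - 1 = 1
λ=-1: alg. mult. = 1, geom. mult. = 2 - rank(A - (-1)I) = 2 - 1 = 1
Sum of geometric multiplicities equals n, so A has n independent eigenvectors.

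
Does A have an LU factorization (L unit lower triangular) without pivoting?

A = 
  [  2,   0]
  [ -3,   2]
Yes.
A[1,1] = 2 ≠ 0, so Gaussian elimination proceeds without a row swap: multiplier ℓ₂₁ = (-3)/(2) = -3/2, and U[2,2] = 2 - (-3/2)(0) = 2.
L = 
  [   1,    0]
  [-3/2,    1]
U = 
  [  2,   0]
  [  0,   2]
Check row 2 of LU: [(-3/2)(2), (-3/2)(0) + 2] = [-3, 2] = row 2 of A ✓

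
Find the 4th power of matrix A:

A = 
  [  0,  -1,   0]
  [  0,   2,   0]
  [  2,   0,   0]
A^4 = 
  [  0,  -8,   0]
  [  0,  16,   0]
  [  0,  -8,   0]

A² = A·A:
A²[1,1] = (0)(0) + (-1)(0) + (0)(2) = 0
A²[1,2] = (0)(-1) + (-1)(2) + (0)(0) = -2
A²[1,3] = (0)(0) + (-1)(0) + (0)(0) = 0
A²[2,1] = (0)(0) + (2)(0) + (0)(2) = 0
A²[2,2] = (0)(-1) + (2)(2) + (0)(0) = 4
A²[2,3] = (0)(0) + (2)(0) + (0)(0) = 0
A²[3,1] = (2)(0) + (0)(0) + (0)(2) = 0
A²[3,2] = (2)(-1) + (0)(2) + (0)(0) = -2
A²[3,3] = (2)(0) + (0)(0) + (0)(0) = 0
A² = 
  [  0,  -2,   0]
  [  0,   4,   0]
  [  0,  -2,   0]

A^3 = A^2·A:
A^3[1,1] = (0)(0) + (-2)(0) + (0)(2) = 0
A^3[1,2] = (0)(-1) + (-2)(2) + (0)(0) = -4
A^3[1,3] = (0)(0) + (-2)(0) + (0)(0) = 0
A^3[2,1] = (0)(0) + (4)(0) + (0)(2) = 0
A^3[2,2] = (0)(-1) + (4)(2) + (0)(0) = 8
A^3[2,3] = (0)(0) + (4)(0) + (0)(0) = 0
A^3[3,1] = (0)(0) + (-2)(0) + (0)(2) = 0
A^3[3,2] = (0)(-1) + (-2)(2) + (0)(0) = -4
A^3[3,3] = (0)(0) + (-2)(0) + (0)(0) = 0
A^3 = 
  [  0,  -4,   0]
  [  0,   8,   0]
  [  0,  -4,   0]

A^4 = A^3·A:
A^4[1,1] = (0)(0) + (-4)(0) + (0)(2) = 0
A^4[1,2] = (0)(-1) + (-4)(2) + (0)(0) = -8
A^4[1,3] = (0)(0) + (-4)(0) + (0)(0) = 0
A^4[2,1] = (0)(0) + (8)(0) + (0)(2) = 0
A^4[2,2] = (0)(-1) + (8)(2) + (0)(0) = 16
A^4[2,3] = (0)(0) + (8)(0) + (0)(0) = 0
A^4[3,1] = (0)(0) + (-4)(0) + (0)(2) = 0
A^4[3,2] = (0)(-1) + (-4)(2) + (0)(0) = -8
A^4[3,3] = (0)(0) + (-4)(0) + (0)(0) = 0
A^4 = 
  [  0,  -8,   0]
  [  0,  16,   0]
  [  0,  -8,   0]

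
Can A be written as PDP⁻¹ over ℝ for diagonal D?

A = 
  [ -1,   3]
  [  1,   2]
Yes

tr(A) = 1, det(A) = -5
Characteristic polynomial: λ² - tr(A)λ + det(A) = λ² - λ - 5
λ² - λ - 5 = 0  ⇒  λ = (1 ± √((-1)² - 4·(-5)))/2 = (1 ± √(21))/2
  = (1 + √21)/2,  (1 - √21)/2
Eigenvalues: (1 + √21)/2, (1 - √21)/2  (≈ 2.791, -1.791)
The two irrational eigenvalues are distinct (simple), so each has alg. mult. = geom. mult. = 1.
Sum of geometric multiplicities equals n, so A has n independent eigenvectors.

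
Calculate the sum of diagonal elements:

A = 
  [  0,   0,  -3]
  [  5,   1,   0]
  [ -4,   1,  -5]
-4

tr(A) = 0 + 1 + -5 = -4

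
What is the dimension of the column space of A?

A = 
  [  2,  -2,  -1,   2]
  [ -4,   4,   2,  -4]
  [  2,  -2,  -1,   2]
Row reduce:
R2 → R2 + (2)·R1
R3 → R3 - (1)·R1
REF = 
  [  2,  -2,  -1,   2]
  [  0,   0,   0,   0]
  [  0,   0,   0,   0]
Pivot columns: 1 → 1 pivot.
dim(Col(A)) = number of pivot columns = 1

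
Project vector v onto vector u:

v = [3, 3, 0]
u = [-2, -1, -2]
v·u = (3)(-2) + (3)(-1) + (0)(-2) = -9
u·u = (-2)² + (-1)² + (-2)² = 9
proj_u(v) = (v·u / u·u) × u = (-9/9) × u = (-1) × u

proj_u(v) = [2, 1, 2]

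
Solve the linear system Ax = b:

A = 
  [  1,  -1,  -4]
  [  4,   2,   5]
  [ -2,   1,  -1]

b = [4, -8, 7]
x = [-1, 3, -2]

Row reduce the augmented matrix [A|b]:
R2 → R2 - (4)·R1
R3 → R3 + (2)·R1
R3 → R3 + (1/6)·R2
REF = 
  [    1,    -1,    -4,     4]
  [    0,     6,    21,   -24]
  [    0,     0, -11/2,    11]

Back-substitution:
x₃ = 11 / (-11/2) = -2
x₂ = (-24 - (21)(-2)) / 6 = 3
x₁ = (4 - (-1)(3) - (-4)(-2)) / 1 = -1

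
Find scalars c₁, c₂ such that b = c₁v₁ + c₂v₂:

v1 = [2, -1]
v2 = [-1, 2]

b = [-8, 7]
c1 = -3, c2 = 2

b = -3·v1 + 2·v2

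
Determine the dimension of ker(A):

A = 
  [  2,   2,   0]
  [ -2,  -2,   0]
nullity(A) = 2

Row reduce:
R2 → R2 + (1)·R1
REF = 
  [  2,   2,   0]
  [  0,   0,   0]
Pivot columns: 1 → 1 pivot.
rank(A) = 1, so nullity(A) = 3 - 1 = 2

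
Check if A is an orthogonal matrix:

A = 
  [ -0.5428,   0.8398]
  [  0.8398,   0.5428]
Yes

AᵀA = 
  [  0.9999,   0]
  [  0,   0.9999]
≈ I (equal to I up to the 4-dp rounding of the entries)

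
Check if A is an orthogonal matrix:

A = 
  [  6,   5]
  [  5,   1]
No

AᵀA = 
  [ 61,  35]
  [ 35,  26]
≠ I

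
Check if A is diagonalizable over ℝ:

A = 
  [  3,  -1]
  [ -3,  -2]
Yes

tr(A) = 1, det(A) = -9
Characteristic polynomial: λ² - tr(A)λ + det(A) = λ² - λ - 9
λ² - λ - 9 = 0  ⇒  λ = (1 ± √((-1)² - 4·(-9)))/2 = (1 ± √(37))/2
  = (1 + √37)/2,  (1 - √37)/2
Eigenvalues: (1 + √37)/2, (1 - √37)/2  (≈ 3.541, -2.541)
The two irrational eigenvalues are distinct (simple), so each has alg. mult. = geom. mult. = 1.
Sum of geometric multiplicities equals n, so A has n independent eigenvectors.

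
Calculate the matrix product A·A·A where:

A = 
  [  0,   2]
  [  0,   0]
A² = A·A:
A²[1,1] = (0)(0) + (2)(0) = 0
A²[1,2] = (0)(2) + (2)(0) = 0
A²[2,1] = (0)(0) + (0)(0) = 0
A²[2,2] = (0)(2) + (0)(0) = 0
A² = 
  [  0,   0]
  [  0,   0]

A^3 = A^2·A:
A^3[1,1] = (0)(0) + (0)(0) = 0
A^3[1,2] = (0)(2) + (0)(0) = 0
A^3[2,1] = (0)(0) + (0)(0) = 0
A^3[2,2] = (0)(2) + (0)(0) = 0
A^3 = 
  [  0,   0]
  [  0,   0]

Therefore
A^3 = 
  [  0,   0]
  [  0,   0]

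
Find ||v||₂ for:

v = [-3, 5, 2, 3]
6.856

||v||₂ = √((-3)² + (5)² + (2)² + (3)²) = √47 = 6.856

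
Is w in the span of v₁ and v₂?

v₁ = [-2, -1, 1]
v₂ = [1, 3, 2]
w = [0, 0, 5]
No

Form the augmented matrix and row-reduce:
[v₁|v₂|w] = 
  [ -2,   1,   0]
  [ -1,   3,   0]
  [  1,   2,   5]
R2 → R2 - (1/2)·R1
R3 → R3 + (1/2)·R1
R3 → R3 - (1)·R2
REF = 
  [ -2,   1,   0]
  [  0, 5/2,   0]
  [  0,   0,   5]

Row 3 reads [0 0 | 5], i.e. 0 = 5, so the system is inconsistent and w ∉ span{v₁, v₂}.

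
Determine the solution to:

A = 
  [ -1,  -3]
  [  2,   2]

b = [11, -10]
Row reduce the augmented matrix [A|b]:
R2 → R2 + (2)·R1
REF = 
  [ -1,  -3,  11]
  [  0,  -4,  12]

Back-substitution:
x₂ = 12 / (-4) = -3
x₁ = (11 - (-3)(-3)) / (-1) = -2

x = [-2, -3]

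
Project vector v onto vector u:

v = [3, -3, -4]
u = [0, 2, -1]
proj_u(v) = [0, -4/5, 2/5]

v·u = (3)(0) + (-3)(2) + (-4)(-1) = -2
u·u = (0)² + (2)² + (-1)² = 5
proj_u(v) = (v·u / u·u) × u = (-2/5) × u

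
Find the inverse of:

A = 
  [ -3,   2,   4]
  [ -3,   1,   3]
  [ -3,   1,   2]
det(A) = (-3)·((1)(2) - (3)(1)) - (2)·((-3)(2) - (3)(-3)) + (4)·((-3)(1) - (1)(-3))
  = (-3)(-1) - (2)(3) + (4)(0)
  = -3
det(A) = -3 ≠ 0, so A is invertible.

Cofactors Cᵢⱼ = (-1)ⁱ⁺ʲ·Mᵢⱼ:
C = 
  [ -1,  -3,   0]
  [  0,   6,  -3]
  [  2,  -3,   3]

adj(A) = Cᵀ:
adj(A) = 
  [ -1,   0,   2]
  [ -3,   6,  -3]
  [  0,  -3,   3]

A⁻¹ = (-1/3) · adj(A):
A⁻¹ = 
  [ 1/3,    0, -2/3]
  [   1,   -2,    1]
  [   0,    1,   -1]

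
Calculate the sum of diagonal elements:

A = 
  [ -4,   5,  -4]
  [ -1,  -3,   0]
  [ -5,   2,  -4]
-11

tr(A) = -4 + -3 + -4 = -11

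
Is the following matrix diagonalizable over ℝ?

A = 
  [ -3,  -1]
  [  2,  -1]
No

tr(A) = -4, det(A) = 5
Characteristic polynomial: λ² - tr(A)λ + det(A) = λ² + 4λ + 5
λ² + 4λ + 5 = 0  ⇒  λ = (-4 ± √((4)² - 4·(5)))/2 = (-4 ± √(-4))/2
  = -2 + i,  -2 - i
Eigenvalues: -2 + i, -2 - i  (≈ -2 + 1i, -2 - 1i)
Has complex eigenvalues (not diagonalizable over ℝ).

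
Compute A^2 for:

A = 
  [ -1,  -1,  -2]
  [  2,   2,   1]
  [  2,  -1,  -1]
A² = A·A:
A²[1,1] = (-1)(-1) + (-1)(2) + (-2)(2) = -5
A²[1,2] = (-1)(-1) + (-1)(2) + (-2)(-1) = 1
A²[1,3] = (-1)(-2) + (-1)(1) + (-2)(-1) = 3
A²[2,1] = (2)(-1) + (2)(2) + (1)(2) = 4
A²[2,2] = (2)(-1) + (2)(2) + (1)(-1) = 1
A²[2,3] = (2)(-2) + (2)(1) + (1)(-1) = -3
A²[3,1] = (2)(-1) + (-1)(2) + (-1)(2) = -6
A²[3,2] = (2)(-1) + (-1)(2) + (-1)(-1) = -3
A²[3,3] = (2)(-2) + (-1)(1) + (-1)(-1) = -4
A² = 
  [ -5,   1,   3]
  [  4,   1,  -3]
  [ -6,  -3,  -4]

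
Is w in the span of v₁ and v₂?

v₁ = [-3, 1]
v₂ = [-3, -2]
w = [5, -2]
Yes

Form the augmented matrix and row-reduce:
[v₁|v₂|w] = 
  [ -3,  -3,   5]
  [  1,  -2,  -2]
R2 → R2 + (1/3)·R1
REF = 
  [  -3,   -3,    5]
  [   0,   -3, -1/3]

No row of the form [0 0 | nonzero], so the system is consistent. Back-substitution gives c₁ = -16/9, c₂ = 1/9: w = (-16/9)·v₁ + (1/9)·v₂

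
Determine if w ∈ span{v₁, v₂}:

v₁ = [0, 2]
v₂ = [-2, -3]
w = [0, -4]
Yes

Form the augmented matrix and row-reduce:
[v₁|v₂|w] = 
  [  0,  -2,   0]
  [  2,  -3,  -4]
Swap R1 ↔ R2
REF = 
  [  2,  -3,  -4]
  [  0,  -2,   0]

No row of the form [0 0 | nonzero], so the system is consistent. Back-substitution gives c₁ = -2, c₂ = 0: w = (-2)·v₁ + (0)·v₂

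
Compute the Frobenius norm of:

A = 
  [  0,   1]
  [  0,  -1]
||A||_F = 1.414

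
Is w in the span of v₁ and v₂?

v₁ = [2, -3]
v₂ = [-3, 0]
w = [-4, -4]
Yes

Form the augmented matrix and row-reduce:
[v₁|v₂|w] = 
  [  2,  -3,  -4]
  [ -3,   0,  -4]
R2 → R2 + (3/2)·R1
REF = 
  [   2,   -3,   -4]
  [   0, -9/2,  -10]

No row of the form [0 0 | nonzero], so the system is consistent. Back-substitution gives c₁ = 4/3, c₂ = 20/9: w = (4/3)·v₁ + (20/9)·v₂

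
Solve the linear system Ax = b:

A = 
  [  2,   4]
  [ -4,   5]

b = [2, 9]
Row reduce the augmented matrix [A|b]:
R2 → R2 + (2)·R1
REF = 
  [  2,   4,   2]
  [  0,  13,  13]

Back-substitution:
x₂ = 13 / 13 = 1
x₁ = (2 - (4)(1)) / 2 = -1

x = [-1, 1]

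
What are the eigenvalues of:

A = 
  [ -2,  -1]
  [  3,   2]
tr(A) = 0, det(A) = -1
Characteristic polynomial: λ² - tr(A)λ + det(A) = λ² - 1
λ² - 1 = (λ + 1)(λ - 1)

λ = 1, -1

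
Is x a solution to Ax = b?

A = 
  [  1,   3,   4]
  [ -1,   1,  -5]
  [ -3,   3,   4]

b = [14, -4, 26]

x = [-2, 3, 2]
No

Ax = [15, -5, 23] ≠ b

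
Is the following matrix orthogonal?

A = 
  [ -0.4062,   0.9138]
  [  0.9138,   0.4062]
Yes

AᵀA = 
  [  1,   0]
  [  0,   1]
≈ I (equal to I up to the 4-dp rounding of the entries)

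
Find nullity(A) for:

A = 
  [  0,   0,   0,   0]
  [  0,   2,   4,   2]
nullity(A) = 3

Row reduce:
Swap R1 ↔ R2
REF = 
  [  0,   2,   4,   2]
  [  0,   0,   0,   0]
Pivot columns: 2 → 1 pivot.
rank(A) = 1, so nullity(A) = 4 - 1 = 3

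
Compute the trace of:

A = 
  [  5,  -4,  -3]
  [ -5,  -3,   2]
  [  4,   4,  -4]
-2

tr(A) = 5 + -3 + -4 = -2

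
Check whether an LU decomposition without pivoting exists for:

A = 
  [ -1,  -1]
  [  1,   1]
Yes.
A[1,1] = -1 ≠ 0, so Gaussian elimination proceeds without a row swap: multiplier ℓ₂₁ = (1)/(-1) = -1, and U[2,2] = 1 - (-1)(-1) = 0.
L = 
  [  1,   0]
  [ -1,   1]
U = 
  [ -1,  -1]
  [  0,   0]
Check row 2 of LU: [(-1)(-1), (-1)(-1) + 0] = [1, 1] = row 2 of A ✓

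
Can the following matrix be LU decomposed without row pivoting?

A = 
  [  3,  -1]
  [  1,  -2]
Yes.
A[1,1] = 3 ≠ 0, so Gaussian elimination proceeds without a row swap: multiplier ℓ₂₁ = (1)/(3) = 1/3, and U[2,2] = -2 - (1/3)(-1) = -5/3.
L = 
  [  1,   0]
  [1/3,   1]
U = 
  [   3,   -1]
  [   0, -5/3]
Check row 2 of LU: [(1/3)(3), (1/3)(-1) + (-5/3)] = [1, -2] = row 2 of A ✓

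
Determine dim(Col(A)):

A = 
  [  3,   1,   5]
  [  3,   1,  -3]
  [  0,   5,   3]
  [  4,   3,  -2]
dim(Col(A)) = 3

Row reduce:
R2 → R2 - (1)·R1
R4 → R4 - (4/3)·R1
Swap R2 ↔ R3
R4 → R4 - (1/3)·R2
R4 → R4 - (29/24)·R3
REF = 
  [  3,   1,   5]
  [  0,   5,   3]
  [  0,   0,  -8]
  [  0,   0,   0]
Pivot columns: 1, 2, 3 → 3 pivots.
dim(Col(A)) = number of pivot columns = 3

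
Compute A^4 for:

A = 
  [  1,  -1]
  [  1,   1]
A² = A·A:
A²[1,1] = (1)(1) + (-1)(1) = 0
A²[1,2] = (1)(-1) + (-1)(1) = -2
A²[2,1] = (1)(1) + (1)(1) = 2
A²[2,2] = (1)(-1) + (1)(1) = 0
A² = 
  [  0,  -2]
  [  2,   0]

A^3 = A^2·A:
A^3[1,1] = (0)(1) + (-2)(1) = -2
A^3[1,2] = (0)(-1) + (-2)(1) = -2
A^3[2,1] = (2)(1) + (0)(1) = 2
A^3[2,2] = (2)(-1) + (0)(1) = -2
A^3 = 
  [ -2,  -2]
  [  2,  -2]

A^4 = A^3·A:
A^4[1,1] = (-2)(1) + (-2)(1) = -4
A^4[1,2] = (-2)(-1) + (-2)(1) = 0
A^4[2,1] = (2)(1) + (-2)(1) = 0
A^4[2,2] = (2)(-1) + (-2)(1) = -4
A^4 = 
  [ -4,   0]
  [  0,  -4]

Therefore
A^4 = 
  [ -4,   0]
  [  0,  -4]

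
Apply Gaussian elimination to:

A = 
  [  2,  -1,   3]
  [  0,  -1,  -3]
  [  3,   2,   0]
Row operations:
R3 → R3 - (3/2)·R1
R3 → R3 + (7/2)·R2

Resulting echelon form:
REF = 
  [  2,  -1,   3]
  [  0,  -1,  -3]
  [  0,   0, -15]

Rank = 3 (number of non-zero pivot rows).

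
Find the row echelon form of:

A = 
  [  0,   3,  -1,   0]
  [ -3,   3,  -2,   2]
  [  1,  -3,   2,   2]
Row operations:
Swap R1 ↔ R2
R3 → R3 + (1/3)·R1
R3 → R3 + (2/3)·R2

Resulting echelon form:
REF = 
  [ -3,   3,  -2,   2]
  [  0,   3,  -1,   0]
  [  0,   0, 2/3, 8/3]

Rank = 3 (number of non-zero pivot rows).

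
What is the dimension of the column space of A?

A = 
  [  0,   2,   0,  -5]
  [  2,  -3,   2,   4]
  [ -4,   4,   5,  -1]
dim(Col(A)) = 3

Row reduce:
Swap R1 ↔ R2
R3 → R3 + (2)·R1
R3 → R3 + (1)·R2
REF = 
  [  2,  -3,   2,   4]
  [  0,   2,   0,  -5]
  [  0,   0,   9,   2]
Pivot columns: 1, 2, 3 → 3 pivots.
dim(Col(A)) = number of pivot columns = 3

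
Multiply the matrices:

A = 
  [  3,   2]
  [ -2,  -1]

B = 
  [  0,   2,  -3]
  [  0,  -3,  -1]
AB = 
  [  0,   0, -11]
  [  0,  -1,   7]

A is 2×2 and B is 2×3, so AB is 2×3. Each entry is (row of A)·(column of B):
AB[1,1] = (3)(0) + (2)(0) = 0
AB[1,2] = (3)(2) + (2)(-3) = 0
AB[1,3] = (3)(-3) + (2)(-1) = -11
AB[2,1] = (-2)(0) + (-1)(0) = 0
AB[2,2] = (-2)(2) + (-1)(-3) = -1
AB[2,3] = (-2)(-3) + (-1)(-1) = 7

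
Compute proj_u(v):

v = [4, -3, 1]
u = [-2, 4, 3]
proj_u(v) = [34/29, -68/29, -51/29]

v·u = (4)(-2) + (-3)(4) + (1)(3) = -17
u·u = (-2)² + (4)² + (3)² = 29
proj_u(v) = (v·u / u·u) × u = (-17/29) × u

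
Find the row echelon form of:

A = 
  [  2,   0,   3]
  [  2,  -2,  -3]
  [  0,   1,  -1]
Row operations:
R2 → R2 - (1)·R1
R3 → R3 + (1/2)·R2

Resulting echelon form:
REF = 
  [  2,   0,   3]
  [  0,  -2,  -6]
  [  0,   0,  -4]

Rank = 3 (number of non-zero pivot rows).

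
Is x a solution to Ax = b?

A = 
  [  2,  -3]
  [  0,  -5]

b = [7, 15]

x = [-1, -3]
Yes

Ax = [7, 15] = b ✓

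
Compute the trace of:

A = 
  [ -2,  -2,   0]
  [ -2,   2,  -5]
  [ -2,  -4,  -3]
-3

tr(A) = -2 + 2 + -3 = -3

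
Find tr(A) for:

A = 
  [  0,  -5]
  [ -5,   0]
0

tr(A) = 0 + 0 = 0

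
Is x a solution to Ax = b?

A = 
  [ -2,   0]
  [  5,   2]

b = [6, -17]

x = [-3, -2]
No

Ax = [6, -19] ≠ b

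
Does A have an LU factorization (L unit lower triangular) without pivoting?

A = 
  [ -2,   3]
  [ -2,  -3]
Yes.
A[1,1] = -2 ≠ 0, so Gaussian elimination proceeds without a row swap: multiplier ℓ₂₁ = (-2)/(-2) = 1, and U[2,2] = -3 - (1)(3) = -6.
L = 
  [  1,   0]
  [  1,   1]
U = 
  [ -2,   3]
  [  0,  -6]
Check row 2 of LU: [(1)(-2), (1)(3) + (-6)] = [-2, -3] = row 2 of A ✓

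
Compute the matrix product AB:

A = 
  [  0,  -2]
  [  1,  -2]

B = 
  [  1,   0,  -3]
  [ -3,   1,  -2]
AB = 
  [  6,  -2,   4]
  [  7,  -2,   1]

A is 2×2 and B is 2×3, so AB is 2×3. Each entry is (row of A)·(column of B):
AB[1,1] = (0)(1) + (-2)(-3) = 6
AB[1,2] = (0)(0) + (-2)(1) = -2
AB[1,3] = (0)(-3) + (-2)(-2) = 4
AB[2,1] = (1)(1) + (-2)(-3) = 7
AB[2,2] = (1)(0) + (-2)(1) = -2
AB[2,3] = (1)(-3) + (-2)(-2) = 1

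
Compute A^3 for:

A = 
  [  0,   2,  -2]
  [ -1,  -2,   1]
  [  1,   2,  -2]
A^3 = 
  [ 14,  20, -12]
  [ -6,  -6,   2]
  [ 10,  12,  -6]

A² = A·A:
A²[1,1] = (0)(0) + (2)(-1) + (-2)(1) = -4
A²[1,2] = (0)(2) + (2)(-2) + (-2)(2) = -8
A²[1,3] = (0)(-2) + (2)(1) + (-2)(-2) = 6
A²[2,1] = (-1)(0) + (-2)(-1) + (1)(1) = 3
A²[2,2] = (-1)(2) + (-2)(-2) + (1)(2) = 4
A²[2,3] = (-1)(-2) + (-2)(1) + (1)(-2) = -2
A²[3,1] = (1)(0) + (2)(-1) + (-2)(1) = -4
A²[3,2] = (1)(2) + (2)(-2) + (-2)(2) = -6
A²[3,3] = (1)(-2) + (2)(1) + (-2)(-2) = 4
A² = 
  [ -4,  -8,   6]
  [  3,   4,  -2]
  [ -4,  -6,   4]

A^3 = A^2·A:
A^3[1,1] = (-4)(0) + (-8)(-1) + (6)(1) = 14
A^3[1,2] = (-4)(2) + (-8)(-2) + (6)(2) = 20
A^3[1,3] = (-4)(-2) + (-8)(1) + (6)(-2) = -12
A^3[2,1] = (3)(0) + (4)(-1) + (-2)(1) = -6
A^3[2,2] = (3)(2) + (4)(-2) + (-2)(2) = -6
A^3[2,3] = (3)(-2) + (4)(1) + (-2)(-2) = 2
A^3[3,1] = (-4)(0) + (-6)(-1) + (4)(1) = 10
A^3[3,2] = (-4)(2) + (-6)(-2) + (4)(2) = 12
A^3[3,3] = (-4)(-2) + (-6)(1) + (4)(-2) = -6
A^3 = 
  [ 14,  20, -12]
  [ -6,  -6,   2]
  [ 10,  12,  -6]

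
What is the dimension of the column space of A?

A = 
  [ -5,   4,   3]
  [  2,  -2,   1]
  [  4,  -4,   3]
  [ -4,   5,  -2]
dim(Col(A)) = 3

Row reduce:
R2 → R2 + (2/5)·R1
R3 → R3 + (4/5)·R1
R4 → R4 - (4/5)·R1
R3 → R3 - (2)·R2
R4 → R4 + (9/2)·R2
R4 → R4 - (11/2)·R3
REF = 
  [  -5,    4,    3]
  [   0, -2/5, 11/5]
  [   0,    0,    1]
  [   0,    0,    0]
Pivot columns: 1, 2, 3 → 3 pivots.
dim(Col(A)) = number of pivot columns = 3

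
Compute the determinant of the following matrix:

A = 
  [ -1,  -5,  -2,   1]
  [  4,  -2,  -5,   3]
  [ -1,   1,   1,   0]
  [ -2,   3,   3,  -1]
Cofactor expansion along row 1: det(A) = a₁₁M₁₁ - a₁₂M₁₂ + a₁₃M₁₃ - a₁₄M₁₄

M₁₁ = det[[-2, -5, 3]; [1, 1, 0]; [3, 3, -1]]
  = (-2)·((1)(-1) - (0)(3)) - (-5)·((1)(-1) - (0)(3)) + (3)·((1)(3) - (1)(3))
  = (-2)(-1) - (-5)(-1) + (3)(0)
  = -3
M₁₂ = det[[4, -5, 3]; [-1, 1, 0]; [-2, 3, -1]]
  = (4)·((1)(-1) - (0)(3)) - (-5)·((-1)(-1) - (0)(-2)) + (3)·((-1)(3) - (1)(-2))
  = (4)(-1) - (-5)(1) + (3)(-1)
  = -2
M₁₃ = det[[4, -2, 3]; [-1, 1, 0]; [-2, 3, -1]]
  = (4)·((1)(-1) - (0)(3)) - (-2)·((-1)(-1) - (0)(-2)) + (3)·((-1)(3) - (1)(-2))
  = (4)(-1) - (-2)(1) + (3)(-1)
  = -5
M₁₄ = det[[4, -2, -5]; [-1, 1, 1]; [-2, 3, 3]]
  = (4)·((1)(3) - (1)(3)) - (-2)·((-1)(3) - (1)(-2)) + (-5)·((-1)(3) - (1)(-2))
  = (4)(0) - (-2)(-1) + (-5)(-1)
  = 3

det(A) = (-1)(-3) - (-5)(-2) + (-2)(-5) - (1)(3) = 0

det(A) = 0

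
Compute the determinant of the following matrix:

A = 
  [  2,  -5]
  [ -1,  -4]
For a 2×2 matrix, det = ad - bc = (2)(-4) - (-5)(-1) = -13

det(A) = -13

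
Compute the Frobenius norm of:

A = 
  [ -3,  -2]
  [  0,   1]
||A||_F = 3.742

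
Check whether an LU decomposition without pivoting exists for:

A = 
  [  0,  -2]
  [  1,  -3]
No.
A[1,1] = 0 but A[2,1] = 1 ≠ 0. Any LU with L unit lower triangular has (LU)[1,1] = U[1,1] and (LU)[2,1] = L[2,1]·U[1,1]; matching A forces U[1,1] = 0, which then forces (LU)[2,1] = 0 ≠ 1. A row swap (pivoting) is required.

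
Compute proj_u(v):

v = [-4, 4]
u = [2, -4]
proj_u(v) = [-12/5, 24/5]

v·u = (-4)(2) + (4)(-4) = -24
u·u = (2)² + (-4)² = 20
proj_u(v) = (v·u / u·u) × u = (-24/20) × u = (-6/5) × u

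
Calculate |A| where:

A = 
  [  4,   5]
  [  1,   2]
3

For a 2×2 matrix, det = ad - bc = (4)(2) - (5)(1) = 3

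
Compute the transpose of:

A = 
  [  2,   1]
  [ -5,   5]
Aᵀ = 
  [  2,  -5]
  [  1,   5]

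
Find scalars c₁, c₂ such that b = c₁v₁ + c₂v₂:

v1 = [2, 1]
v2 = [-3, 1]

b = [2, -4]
c1 = -2, c2 = -2

b = -2·v1 + -2·v2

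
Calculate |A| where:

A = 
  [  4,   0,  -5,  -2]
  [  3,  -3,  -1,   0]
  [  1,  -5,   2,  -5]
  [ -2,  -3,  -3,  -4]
589

Cofactor expansion along row 1: det(A) = a₁₁M₁₁ - a₁₂M₁₂ + a₁₃M₁₃ - a₁₄M₁₄

M₁₁ = det[[-3, -1, 0]; [-5, 2, -5]; [-3, -3, -4]]
  = (-3)·((2)(-4) - (-5)(-3)) - (-1)·((-5)(-4) - (-5)(-3)) + (0)·((-5)(-3) - (2)(-3))
  = (-3)(-23) - (-1)(5) + (0)(21)
  = 74
M₁₂ = det[[3, -1, 0]; [1, 2, -5]; [-2, -3, -4]]
  = (3)·((2)(-4) - (-5)(-3)) - (-1)·((1)(-4) - (-5)(-2)) + (0)·((1)(-3) - (2)(-2))
  = (3)(-23) - (-1)(-14) + (0)(1)
  = -83
M₁₃ = det[[3, -3, 0]; [1, -5, -5]; [-2, -3, -4]]
  = (3)·((-5)(-4) - (-5)(-3)) - (-3)·((1)(-4) - (-5)(-2)) + (0)·((1)(-3) - (-5)(-2))
  = (3)(5) - (-3)(-14) + (0)(-13)
  = -27
M₁₄ = det[[3, -3, -1]; [1, -5, 2]; [-2, -3, -3]]
  = (3)·((-5)(-3) - (2)(-3)) - (-3)·((1)(-3) - (2)(-2)) + (-1)·((1)(-3) - (-5)(-2))
  = (3)(21) - (-3)(1) + (-1)(-13)
  = 79

det(A) = (4)(74) - (0)(-83) + (-5)(-27) - (-2)(79) = 589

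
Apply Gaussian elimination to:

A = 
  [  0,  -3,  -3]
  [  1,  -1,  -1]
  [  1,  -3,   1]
Row operations:
Swap R1 ↔ R2
R3 → R3 - (1)·R1
R3 → R3 - (2/3)·R2

Resulting echelon form:
REF = 
  [  1,  -1,  -1]
  [  0,  -3,  -3]
  [  0,   0,   4]

Rank = 3 (number of non-zero pivot rows).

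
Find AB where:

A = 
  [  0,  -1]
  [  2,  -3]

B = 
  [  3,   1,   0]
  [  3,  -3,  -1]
A is 2×2 and B is 2×3, so AB is 2×3. Each entry is (row of A)·(column of B):
AB[1,1] = (0)(3) + (-1)(3) = -3
AB[1,2] = (0)(1) + (-1)(-3) = 3
AB[1,3] = (0)(0) + (-1)(-1) = 1
AB[2,1] = (2)(3) + (-3)(3) = -3
AB[2,2] = (2)(1) + (-3)(-3) = 11
AB[2,3] = (2)(0) + (-3)(-1) = 3

AB = 
  [ -3,   3,   1]
  [ -3,  11,   3]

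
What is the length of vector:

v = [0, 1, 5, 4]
6.481

||v||₂ = √((0)² + (1)² + (5)² + (4)²) = √42 = 6.481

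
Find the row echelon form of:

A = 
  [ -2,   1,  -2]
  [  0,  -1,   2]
Row operations:
No row operations needed (already in echelon form).

Resulting echelon form:
REF = 
  [ -2,   1,  -2]
  [  0,  -1,   2]

Rank = 2 (number of non-zero pivot rows).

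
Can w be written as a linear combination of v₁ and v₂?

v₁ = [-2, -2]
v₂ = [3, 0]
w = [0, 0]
Yes

Form the augmented matrix and row-reduce:
[v₁|v₂|w] = 
  [ -2,   3,   0]
  [ -2,   0,   0]
R2 → R2 - (1)·R1
REF = 
  [ -2,   3,   0]
  [  0,  -3,   0]

No row of the form [0 0 | nonzero], so the system is consistent. Back-substitution gives c₁ = 0, c₂ = 0: w = (0)·v₁ + (0)·v₂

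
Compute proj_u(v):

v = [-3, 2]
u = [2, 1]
proj_u(v) = [-8/5, -4/5]

v·u = (-3)(2) + (2)(1) = -4
u·u = (2)² + (1)² = 5
proj_u(v) = (v·u / u·u) × u = (-4/5) × u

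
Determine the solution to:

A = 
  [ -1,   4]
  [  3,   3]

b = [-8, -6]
Row reduce the augmented matrix [A|b]:
R2 → R2 + (3)·R1
REF = 
  [ -1,   4,  -8]
  [  0,  15, -30]

Back-substitution:
x₂ = (-30) / 15 = -2
x₁ = (-8 - (4)(-2)) / (-1) = 0

x = [0, -2]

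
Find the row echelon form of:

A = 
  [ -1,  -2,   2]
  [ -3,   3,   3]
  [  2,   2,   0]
Row operations:
R2 → R2 - (3)·R1
R3 → R3 + (2)·R1
R3 → R3 + (2/9)·R2

Resulting echelon form:
REF = 
  [  -1,   -2,    2]
  [   0,    9,   -3]
  [   0,    0, 10/3]

Rank = 3 (number of non-zero pivot rows).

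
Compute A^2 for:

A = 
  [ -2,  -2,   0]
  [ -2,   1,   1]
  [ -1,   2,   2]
A² = A·A:
A²[1,1] = (-2)(-2) + (-2)(-2) + (0)(-1) = 8
A²[1,2] = (-2)(-2) + (-2)(1) + (0)(2) = 2
A²[1,3] = (-2)(0) + (-2)(1) + (0)(2) = -2
A²[2,1] = (-2)(-2) + (1)(-2) + (1)(-1) = 1
A²[2,2] = (-2)(-2) + (1)(1) + (1)(2) = 7
A²[2,3] = (-2)(0) + (1)(1) + (1)(2) = 3
A²[3,1] = (-1)(-2) + (2)(-2) + (2)(-1) = -4
A²[3,2] = (-1)(-2) + (2)(1) + (2)(2) = 8
A²[3,3] = (-1)(0) + (2)(1) + (2)(2) = 6
A² = 
  [  8,   2,  -2]
  [  1,   7,   3]
  [ -4,   8,   6]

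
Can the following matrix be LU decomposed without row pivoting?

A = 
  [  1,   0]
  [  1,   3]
Yes.
A[1,1] = 1 ≠ 0, so Gaussian elimination proceeds without a row swap: multiplier ℓ₂₁ = (1)/(1) = 1, and U[2,2] = 3 - (1)(0) = 3.
L = 
  [  1,   0]
  [  1,   1]
U = 
  [  1,   0]
  [  0,   3]
Check row 2 of LU: [(1)(1), (1)(0) + 3] = [1, 3] = row 2 of A ✓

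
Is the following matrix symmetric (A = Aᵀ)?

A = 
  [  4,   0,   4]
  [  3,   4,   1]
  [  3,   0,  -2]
No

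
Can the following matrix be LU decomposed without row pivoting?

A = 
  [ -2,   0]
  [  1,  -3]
Yes.
A[1,1] = -2 ≠ 0, so Gaussian elimination proceeds without a row swap: multiplier ℓ₂₁ = (1)/(-2) = -1/2, and U[2,2] = -3 - (-1/2)(0) = -3.
L = 
  [   1,    0]
  [-1/2,    1]
U = 
  [ -2,   0]
  [  0,  -3]
Check row 2 of LU: [(-1/2)(-2), (-1/2)(0) + (-3)] = [1, -3] = row 2 of A ✓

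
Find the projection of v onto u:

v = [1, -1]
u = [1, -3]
v·u = (1)(1) + (-1)(-3) = 4
u·u = (1)² + (-3)² = 10
proj_u(v) = (v·u / u·u) × u = (4/10) × u = (2/5) × u

proj_u(v) = [2/5, -6/5]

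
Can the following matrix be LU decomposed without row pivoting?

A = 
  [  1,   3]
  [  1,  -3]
Yes.
A[1,1] = 1 ≠ 0, so Gaussian elimination proceeds without a row swap: multiplier ℓ₂₁ = (1)/(1) = 1, and U[2,2] = -3 - (1)(3) = -6.
L = 
  [  1,   0]
  [  1,   1]
U = 
  [  1,   3]
  [  0,  -6]
Check row 2 of LU: [(1)(1), (1)(3) + (-6)] = [1, -3] = row 2 of A ✓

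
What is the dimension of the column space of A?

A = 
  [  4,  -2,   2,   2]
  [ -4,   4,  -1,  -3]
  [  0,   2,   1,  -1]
dim(Col(A)) = 2

Row reduce:
R2 → R2 + (1)·R1
R3 → R3 - (1)·R2
REF = 
  [  4,  -2,   2,   2]
  [  0,   2,   1,  -1]
  [  0,   0,   0,   0]
Pivot columns: 1, 2 → 2 pivots.
dim(Col(A)) = number of pivot columns = 2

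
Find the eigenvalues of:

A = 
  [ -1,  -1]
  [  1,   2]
tr(A) = 1, det(A) = -1
Characteristic polynomial: λ² - tr(A)λ + det(A) = λ² - λ - 1
λ² - λ - 1 = 0  ⇒  λ = (1 ± √((-1)² - 4·(-1)))/2 = (1 ± √(5))/2
  = (1 + √5)/2,  (1 - √5)/2

λ = (1 + √5)/2, (1 - √5)/2  (≈ 1.618, -0.618)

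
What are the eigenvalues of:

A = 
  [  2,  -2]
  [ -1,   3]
tr(A) = 5, det(A) = 4
Characteristic polynomial: λ² - tr(A)λ + det(A) = λ² - 5λ + 4
λ² - 5λ + 4 = (λ - 1)(λ - 4)

λ = 4, 1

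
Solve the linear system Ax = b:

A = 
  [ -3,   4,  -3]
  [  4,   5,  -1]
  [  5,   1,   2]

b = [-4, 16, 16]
Row reduce the augmented matrix [A|b]:
R2 → R2 + (4/3)·R1
R3 → R3 + (5/3)·R1
R3 → R3 - (23/31)·R2
REF = 
  [   -3,     4,    -3,    -4]
  [    0,  31/3,    -5,  32/3]
  [    0,     0, 22/31, 44/31]

Back-substitution:
x₃ = (44/31) / (22/31) = 2
x₂ = (32/3 - (-5)(2)) / (31/3) = 2
x₁ = (-4 - (4)(2) - (-3)(2)) / (-3) = 2

x = [2, 2, 2]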